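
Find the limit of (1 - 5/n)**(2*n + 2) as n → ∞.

Let L be the limit and take ln: ln L = lim (2n + 2)·ln(1 - 5/n) = lim (2n + 2)·(-5/n + O(1/n²)) = -10.
Hence L = e^(-10).

e^(-10)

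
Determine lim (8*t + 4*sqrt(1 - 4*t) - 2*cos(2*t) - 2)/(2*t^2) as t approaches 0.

Substitution gives 0/0; apply L'Hôpital's rule 2 times.
After differentiating numerator and denominator 2 times the quotient is (8*cos(2*t) - 16/(1 - 4*t)^(3/2))/(4); at t = 0 this is -2.

-2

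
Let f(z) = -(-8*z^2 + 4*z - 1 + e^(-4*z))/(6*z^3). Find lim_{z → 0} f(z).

Direct substitution gives 0/0.
Apply L'Hôpital: lim (-16*z + 4 - 4*e^(-4*z))/(-18*z^2), still 0/0.
Apply L'Hôpital: lim (-16 + 16*e^(-4*z))/(-36*z), still 0/0.
After 3 applications of L'Hôpital's rule the quotient is (-64*e^(-4*z))/(-36); substituting z = 0 gives 16/9.

16/9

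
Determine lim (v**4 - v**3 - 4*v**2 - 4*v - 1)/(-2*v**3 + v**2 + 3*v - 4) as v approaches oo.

The numerator has higher degree (4 > 3); the quotient behaves like (1/(-2))·v^1 for large |v|.
As v → +∞ this diverges to -∞.

-∞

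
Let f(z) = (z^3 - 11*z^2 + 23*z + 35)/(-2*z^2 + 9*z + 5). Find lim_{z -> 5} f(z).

12/11

Direct substitution gives 0/0, so factor. Both numerator and denominator have (z - 5) as a factor.
After cancelling, the expression reduces to (z^2 - 6*z - 7)/(-2*z - 1).
Substituting z = 5 gives 12/11.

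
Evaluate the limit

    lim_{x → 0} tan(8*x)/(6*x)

4/3

Substitution gives 0/0.
Since tan(u)/u → 1 as u → 0, tan(8x)/(8x) → 1 and the limit is 8/6 = 4/3.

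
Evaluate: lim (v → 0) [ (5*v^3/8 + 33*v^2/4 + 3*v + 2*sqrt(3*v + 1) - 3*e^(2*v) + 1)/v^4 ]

-533/64

Substitution gives 0/0 (the numerator vanishes to order 4).
Expand each term to order v^4: the coefficient of v^4 in 2·√(1 + 3v) is -405/64 and in -3·e^(2v) is -2.
Lower-order terms cancel with the polynomial part, so the numerator is (-533/64)·v^4 + o(v^4), and the limit is (-533/64)/(1) = -533/64.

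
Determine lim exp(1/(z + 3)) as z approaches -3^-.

0

As z → -3⁻, 1/(z + 3) → −∞, so e^(1/(z + 3)) → 0.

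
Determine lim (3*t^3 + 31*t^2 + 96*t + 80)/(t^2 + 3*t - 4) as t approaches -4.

8/5

Since t = -4 makes numerator and denominator zero, (t + 4) divides both.
Cancelling it gives (3*t^2 + 19*t + 20)/(t - 1); now plug in t = -4 to get 8/5.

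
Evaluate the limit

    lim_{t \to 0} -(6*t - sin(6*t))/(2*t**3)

Direct substitution gives 0/0.
Apply L'Hôpital: lim (6 - 6*cos(6*t))/(-6*t^2), still 0/0.
Apply L'Hôpital: lim (36*sin(6*t))/(-12*t), still 0/0.
After 3 applications of L'Hôpital's rule the quotient is (216*cos(6*t))/(-12); substituting t = 0 gives -18.

-18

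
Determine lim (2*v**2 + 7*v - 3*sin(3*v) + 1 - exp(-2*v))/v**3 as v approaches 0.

Substitution gives 0/0; apply L'Hôpital's rule 3 times.
After differentiating numerator and denominator 3 times the quotient is (81*cos(3*v) + 8*e^(-2*v))/(6); at v = 0 this is 89/6.

89/6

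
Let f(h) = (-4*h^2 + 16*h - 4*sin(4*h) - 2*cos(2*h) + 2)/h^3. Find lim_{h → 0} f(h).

128/3

Substitution gives 0/0 (the numerator vanishes to order 3).
Expand each term to order h^3: the coefficient of h^3 in -4·sin(4h) is 128/3 and in -2·cos(2h) is 0.
Lower-order terms cancel with the polynomial part, so the numerator is (128/3)·h^3 + o(h^3), and the limit is (128/3)/(1) = 128/3.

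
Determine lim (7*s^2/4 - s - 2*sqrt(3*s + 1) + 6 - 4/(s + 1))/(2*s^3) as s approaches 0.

Substitution gives 0/0; apply L'Hôpital's rule 3 times.
After differentiating numerator and denominator 3 times the quotient is (-81/(4*(3*s + 1)^(5/2)) + 24/(s + 1)^4)/(12); at s = 0 this is 5/16.

5/16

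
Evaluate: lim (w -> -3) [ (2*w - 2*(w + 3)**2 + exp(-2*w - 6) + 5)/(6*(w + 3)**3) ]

Direct substitution gives 0/0.
Apply L'Hôpital: lim (-4*w - 2*e^(-2*w - 6) - 10)/(18*(w + 3)^2), still 0/0.
Apply L'Hôpital: lim (4*e^(-2*w - 6) - 4)/(36*w + 108), still 0/0.
After 3 applications of L'Hôpital's rule the quotient is (-8*e^(-2*w - 6))/(36); substituting w = -3 gives -2/9.

-2/9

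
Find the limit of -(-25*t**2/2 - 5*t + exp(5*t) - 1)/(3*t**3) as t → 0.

Direct substitution gives 0/0.
Apply L'Hôpital: lim (-25*t + 5*e^(5*t) - 5)/(-9*t^2), still 0/0.
Apply L'Hôpital: lim (25*e^(5*t) - 25)/(-18*t), still 0/0.
After 3 applications of L'Hôpital's rule the quotient is (125*e^(5*t))/(-18); substituting t = 0 gives -125/18.

-125/18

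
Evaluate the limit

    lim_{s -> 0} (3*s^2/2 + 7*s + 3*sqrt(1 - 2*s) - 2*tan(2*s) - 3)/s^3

-41/6

Substitution gives 0/0; apply L'Hôpital's rule 3 times.
After differentiating numerator and denominator 3 times the quotient is (-64*tan(2*s)^2/cos(2*s)^2 - 32/cos(2*s)^4 - 9/(1 - 2*s)^(5/2))/(6); at s = 0 this is -41/6.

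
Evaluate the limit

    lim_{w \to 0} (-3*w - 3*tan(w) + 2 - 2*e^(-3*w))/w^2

Substitution gives 0/0; apply L'Hôpital's rule 2 times.
After differentiating numerator and denominator 2 times the quotient is (-6*sin(w)/cos(w)^3 - 18*e^(-3*w))/(2); at w = 0 this is -9.

-9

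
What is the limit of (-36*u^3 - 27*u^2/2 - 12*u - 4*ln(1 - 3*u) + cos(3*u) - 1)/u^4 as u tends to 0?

Substitution gives 0/0 (the numerator vanishes to order 4).
Expand each term to order u^4: the coefficient of u^4 in cos(3u) is 27/8 and in -4·ln(1 - 3u) is 81.
Lower-order terms cancel with the polynomial part, so the numerator is (675/8)·u^4 + o(u^4), and the limit is (675/8)/(1) = 675/8.

675/8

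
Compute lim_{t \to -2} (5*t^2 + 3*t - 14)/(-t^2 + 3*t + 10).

-17/7

At t = -2 both the top and bottom vanish — a removable singularity. Factoring out (t + 2) from each leaves (5*t - 7)/(5 - t), which at t = -2 equals -17/7.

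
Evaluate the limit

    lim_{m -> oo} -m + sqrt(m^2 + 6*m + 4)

This has the form ∞ − ∞. Multiply and divide by the conjugate √(m^2 + 6*m + 4) + m.
That gives (6m + 4) / (√(m^2 + 6*m + 4) + m).
Divide numerator and denominator by m: the limit is 6/(2·1) = 3.

3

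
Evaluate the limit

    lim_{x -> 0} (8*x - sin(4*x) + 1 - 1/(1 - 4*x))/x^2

-16

Substitution gives 0/0; apply L'Hôpital's rule 2 times.
After differentiating numerator and denominator 2 times the quotient is (16*sin(4*x) + 32/(4*x - 1)^3)/(2); at x = 0 this is -16.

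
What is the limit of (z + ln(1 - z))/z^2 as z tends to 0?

-1/2

Direct substitution gives 0/0.
Apply L'Hôpital: lim (1 - 1/(1 - z))/(2*z), still 0/0.
After 2 applications of L'Hôpital's rule the quotient is (-1/(1 - z)^2)/(2); substituting z = 0 gives -1/2.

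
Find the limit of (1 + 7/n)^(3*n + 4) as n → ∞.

e^(21)

Write it as [(1 + 7/n)^n]^(3) · (1 + 7/n)^(4). The bracketed term tends to e^(7) and the second factor to 1, so the limit is e^(21).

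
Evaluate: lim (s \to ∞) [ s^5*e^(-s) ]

0

Write as s^5/e^{1s}, an ∞/∞ form.
Exponential growth dominates any polynomial, so repeated L'Hôpital (or the standard result) gives 0.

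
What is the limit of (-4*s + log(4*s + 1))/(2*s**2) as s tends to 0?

-4

Direct substitution gives 0/0.
Apply L'Hôpital: lim (-4 + 4/(4*s + 1))/(4*s), still 0/0.
After 2 applications of L'Hôpital's rule the quotient is (-16/(4*s + 1)^2)/(4); substituting s = 0 gives -4.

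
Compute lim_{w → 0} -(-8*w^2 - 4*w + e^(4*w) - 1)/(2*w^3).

Direct substitution gives 0/0.
Apply L'Hôpital: lim (-16*w + 4*e^(4*w) - 4)/(-6*w^2), still 0/0.
Apply L'Hôpital: lim (16*e^(4*w) - 16)/(-12*w), still 0/0.
After 3 applications of L'Hôpital's rule the quotient is (64*e^(4*w))/(-12); substituting w = 0 gives -16/3.

-16/3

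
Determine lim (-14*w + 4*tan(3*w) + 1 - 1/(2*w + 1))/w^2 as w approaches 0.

Substitution gives 0/0 (the numerator vanishes to order 2).
Expand each term to order w^2: the coefficient of w^2 in −1/(1 + 2w) is -4 and in 4·tan(3w) is 0.
Lower-order terms cancel with the polynomial part, so the numerator is (-4)·w^2 + o(w^2), and the limit is (-4)/(1) = -4.

-4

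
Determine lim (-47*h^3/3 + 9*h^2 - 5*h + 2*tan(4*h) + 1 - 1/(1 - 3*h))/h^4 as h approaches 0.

Substitution gives 0/0 (the numerator vanishes to order 4).
Expand each term to order h^4: the coefficient of h^4 in −1/(1 - 3h) is -81 and in 2·tan(4h) is 0.
Lower-order terms cancel with the polynomial part, so the numerator is (-81)·h^4 + o(h^4), and the limit is (-81)/(1) = -81.

-81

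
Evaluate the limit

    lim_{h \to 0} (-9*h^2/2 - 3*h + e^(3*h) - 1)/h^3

Direct substitution gives 0/0.
Apply L'Hôpital: lim (-9*h + 3*e^(3*h) - 3)/(3*h^2), still 0/0.
Apply L'Hôpital: lim (9*e^(3*h) - 9)/(6*h), still 0/0.
After 3 applications of L'Hôpital's rule the quotient is (27*e^(3*h))/(6); substituting h = 0 gives 9/2.

9/2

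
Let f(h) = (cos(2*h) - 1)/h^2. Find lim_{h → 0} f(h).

Direct substitution gives 0/0.
Apply L'Hôpital: lim (-2*sin(2*h))/(2*h), still 0/0.
After 2 applications of L'Hôpital's rule the quotient is (-4*cos(2*h))/(2); substituting h = 0 gives -2.

-2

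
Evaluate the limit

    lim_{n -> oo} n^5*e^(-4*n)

Write as n^5/e^{4n}, an ∞/∞ form.
Exponential growth dominates any polynomial, so repeated L'Hôpital (or the standard result) gives 0.

0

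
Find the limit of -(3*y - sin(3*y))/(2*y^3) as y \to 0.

Direct substitution gives 0/0.
Apply L'Hôpital: lim (3 - 3*cos(3*y))/(-6*y^2), still 0/0.
Apply L'Hôpital: lim (9*sin(3*y))/(-12*y), still 0/0.
After 3 applications of L'Hôpital's rule the quotient is (27*cos(3*y))/(-12); substituting y = 0 gives -9/4.

-9/4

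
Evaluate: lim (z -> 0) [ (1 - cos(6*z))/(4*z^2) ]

Substitution gives 0/0.
Use (1 − cos u)/u² → 1/2 with u = 6z: the limit is 6²/(2·4) = 9/2.

9/2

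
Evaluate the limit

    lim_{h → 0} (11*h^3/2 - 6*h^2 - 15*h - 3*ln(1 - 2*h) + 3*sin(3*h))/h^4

12

Substitution gives 0/0 (the numerator vanishes to order 4).
Expand each term to order h^4: the coefficient of h^4 in 3·sin(3h) is 0 and in -3·ln(1 - 2h) is 12.
Lower-order terms cancel with the polynomial part, so the numerator is (12)·h^4 + o(h^4), and the limit is (12)/(1) = 12.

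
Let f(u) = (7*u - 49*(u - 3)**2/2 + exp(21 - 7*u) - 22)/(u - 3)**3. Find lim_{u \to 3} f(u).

Direct substitution gives 0/0.
Apply L'Hôpital: lim (-49*u - 7*e^(21 - 7*u) + 154)/(3*(u - 3)^2), still 0/0.
Apply L'Hôpital: lim (49*e^(21 - 7*u) - 49)/(6*u - 18), still 0/0.
After 3 applications of L'Hôpital's rule the quotient is (-343*e^(21 - 7*u))/(6); substituting u = 3 gives -343/6.

-343/6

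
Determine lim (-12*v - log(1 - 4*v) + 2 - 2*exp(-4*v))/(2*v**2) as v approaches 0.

Substitution gives 0/0 (the numerator vanishes to order 2).
Expand each term to order v^2: the coefficient of v^2 in -2·e^(-4v) is -16 and in −ln(1 - 4v) is 8.
Lower-order terms cancel with the polynomial part, so the numerator is (-8)·v^2 + o(v^2), and the limit is (-8)/(2) = -4.

-4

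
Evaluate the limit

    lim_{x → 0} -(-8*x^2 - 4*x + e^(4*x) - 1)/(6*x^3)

Direct substitution gives 0/0.
Apply L'Hôpital: lim (-16*x + 4*e^(4*x) - 4)/(-18*x^2), still 0/0.
Apply L'Hôpital: lim (16*e^(4*x) - 16)/(-36*x), still 0/0.
After 3 applications of L'Hôpital's rule the quotient is (64*e^(4*x))/(-36); substituting x = 0 gives -16/9.

-16/9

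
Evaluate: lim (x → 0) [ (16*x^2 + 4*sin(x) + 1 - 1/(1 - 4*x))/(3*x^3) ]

-194/9

Substitution gives 0/0 (the numerator vanishes to order 3).
Expand each term to order x^3: the coefficient of x^3 in −1/(1 - 4x) is -64 and in 4·sin(x) is -2/3.
Lower-order terms cancel with the polynomial part, so the numerator is (-194/3)·x^3 + o(x^3), and the limit is (-194/3)/(3) = -194/9.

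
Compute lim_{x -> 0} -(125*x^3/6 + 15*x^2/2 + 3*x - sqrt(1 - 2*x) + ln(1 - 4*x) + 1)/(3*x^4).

Substitution gives 0/0 (the numerator vanishes to order 4).
Expand each term to order x^4: the coefficient of x^4 in −√(1 - 2x) is 5/8 and in ln(1 - 4x) is -64.
Lower-order terms cancel with the polynomial part, so the numerator is (-507/8)·x^4 + o(x^4), and the limit is (-507/8)/(-3) = 169/8.

169/8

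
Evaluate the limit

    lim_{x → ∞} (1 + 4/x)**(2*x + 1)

Write it as [(1 + 4/x)^x]^(2) · (1 + 4/x)^(1). The bracketed term tends to e^(4) and the second factor to 1, so the limit is e^(8).

e^(8)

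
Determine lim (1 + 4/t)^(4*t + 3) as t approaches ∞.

The base → 1 and the exponent → ∞: a 1^∞ form.
Take logarithms: (4t + 3)·ln(1 + 4/t). Since ln(1+u) ~ u for small u, this behaves like (4t)·(4/t) → 16.
So the limit is e^(16).

e^(16)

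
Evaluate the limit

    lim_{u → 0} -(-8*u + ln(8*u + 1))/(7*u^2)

32/7

Direct substitution gives 0/0.
Apply L'Hôpital: lim (-8 + 8/(8*u + 1))/(-14*u), still 0/0.
After 2 applications of L'Hôpital's rule the quotient is (-64/(8*u + 1)^2)/(-14); substituting u = 0 gives 32/7.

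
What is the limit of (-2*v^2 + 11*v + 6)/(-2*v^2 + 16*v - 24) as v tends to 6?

13/8

At v = 6 both the top and bottom vanish — a removable singularity. Factoring out (v - 6) from each leaves (-2*v - 1)/(4 - 2*v), which at v = 6 equals 13/8.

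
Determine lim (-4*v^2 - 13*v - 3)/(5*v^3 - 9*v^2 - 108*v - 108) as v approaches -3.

Since v = -3 makes numerator and denominator zero, (v + 3) divides both.
Cancelling it gives (-4*v - 1)/(5*v^2 - 24*v - 36); now plug in v = -3 to get 11/81.

11/81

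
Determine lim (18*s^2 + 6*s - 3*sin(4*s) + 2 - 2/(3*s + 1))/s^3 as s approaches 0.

86

Substitution gives 0/0 (the numerator vanishes to order 3).
Expand each term to order s^3: the coefficient of s^3 in -2·1/(1 + 3s) is 54 and in -3·sin(4s) is 32.
Lower-order terms cancel with the polynomial part, so the numerator is (86)·s^3 + o(s^3), and the limit is (86)/(1) = 86.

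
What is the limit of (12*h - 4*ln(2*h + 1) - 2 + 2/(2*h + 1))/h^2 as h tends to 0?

Substitution gives 0/0 (the numerator vanishes to order 2).
Expand each term to order h^2: the coefficient of h^2 in 2·1/(1 + 2h) is 8 and in -4·ln(1 + 2h) is 8.
Lower-order terms cancel with the polynomial part, so the numerator is (16)·h^2 + o(h^2), and the limit is (16)/(1) = 16.

16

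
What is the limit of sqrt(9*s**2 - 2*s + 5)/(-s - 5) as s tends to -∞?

3

For large |s|, √(9*s^2 - 2*s + 5) ≈ √9·|s| and the denominator ≈ -s.
Since s → −∞, |s| = −s, giving −√9/(-1) = 3.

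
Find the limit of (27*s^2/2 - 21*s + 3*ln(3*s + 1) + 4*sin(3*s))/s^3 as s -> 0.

Substitution gives 0/0 (the numerator vanishes to order 3).
Expand each term to order s^3: the coefficient of s^3 in 3·ln(1 + 3s) is 27 and in 4·sin(3s) is -18.
Lower-order terms cancel with the polynomial part, so the numerator is (9)·s^3 + o(s^3), and the limit is (9)/(1) = 9.

9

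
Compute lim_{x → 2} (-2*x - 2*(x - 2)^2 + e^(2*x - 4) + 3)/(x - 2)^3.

Direct substitution gives 0/0.
Apply L'Hôpital: lim (-4*x + 2*e^(2*x - 4) + 6)/(3*(x - 2)^2), still 0/0.
Apply L'Hôpital: lim (4*e^(2*x - 4) - 4)/(6*x - 12), still 0/0.
After 3 applications of L'Hôpital's rule the quotient is (8*e^(2*x - 4))/(6); substituting x = 2 gives 4/3.

4/3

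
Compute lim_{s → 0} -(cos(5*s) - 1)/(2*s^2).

25/4

Direct substitution gives 0/0.
Apply L'Hôpital: lim (-5*sin(5*s))/(-4*s), still 0/0.
After 2 applications of L'Hôpital's rule the quotient is (-25*cos(5*s))/(-4); substituting s = 0 gives 25/4.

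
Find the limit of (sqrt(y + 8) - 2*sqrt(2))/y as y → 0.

A 0/0 form; rationalise with √(8 + y) + √8. This collapses the numerator to y, leaving 1/(√(8 + y) + √8) → 1/(2√8) = √(2)/8.

√(2)/8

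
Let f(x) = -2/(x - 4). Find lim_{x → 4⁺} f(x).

As x → 4⁺, (x - 4) → 0⁺, so (x - 4)^1 → 0⁺ and -2/(x - 4)^1 → -∞.

-∞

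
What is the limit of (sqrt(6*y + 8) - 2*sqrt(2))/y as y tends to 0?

Substitution gives 0/0. Multiply numerator and denominator by the conjugate √(8 + 6y) + √8.
The numerator becomes (8 + 6y) − 8 = 6y, so the expression simplifies to 6/(√(8 + 6y) + √8).
Letting y → 0 gives 6/(2√8) = 3*√(2)/4.

3*√(2)/4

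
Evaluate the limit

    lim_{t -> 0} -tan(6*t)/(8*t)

Substitution gives 0/0.
Since tan(u)/u → 1 as u → 0, tan(6t)/(6t) → 1 and the limit is 6/(-8) = -3/4.

-3/4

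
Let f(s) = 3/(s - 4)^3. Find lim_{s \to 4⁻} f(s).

As s → 4⁻, (s - 4) → 0⁻, so (s - 4)^3 → 0⁻ and 3/(s - 4)^3 → -∞.

-∞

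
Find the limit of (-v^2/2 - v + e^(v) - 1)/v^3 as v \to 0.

Direct substitution gives 0/0.
Apply L'Hôpital: lim (-v + e^(v) - 1)/(3*v^2), still 0/0.
Apply L'Hôpital: lim (e^(v) - 1)/(6*v), still 0/0.
After 3 applications of L'Hôpital's rule the quotient is (e^(v))/(6); substituting v = 0 gives 1/6.

1/6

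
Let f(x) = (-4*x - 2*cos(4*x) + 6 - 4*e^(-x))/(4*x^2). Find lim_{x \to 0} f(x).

Substitution gives 0/0; apply L'Hôpital's rule 2 times.
After differentiating numerator and denominator 2 times the quotient is (32*cos(4*x) - 4*e^(-x))/(8); at x = 0 this is 7/2.

7/2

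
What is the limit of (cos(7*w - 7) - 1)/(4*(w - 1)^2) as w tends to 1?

-49/8

Direct substitution gives 0/0.
Apply L'Hôpital: lim (-7*sin(7*w - 7))/(8*w - 8), still 0/0.
After 2 applications of L'Hôpital's rule the quotient is (-49*cos(7*w - 7))/(8); substituting w = 1 gives -49/8.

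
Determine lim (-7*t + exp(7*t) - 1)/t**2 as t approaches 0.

49/2

Direct substitution gives 0/0.
Apply L'Hôpital: lim (7*e^(7*t) - 7)/(2*t), still 0/0.
After 2 applications of L'Hôpital's rule the quotient is (49*e^(7*t))/(2); substituting t = 0 gives 49/2.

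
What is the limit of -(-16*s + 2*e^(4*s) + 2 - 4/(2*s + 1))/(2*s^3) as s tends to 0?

-80/3

Substitution gives 0/0; apply L'Hôpital's rule 3 times.
After differentiating numerator and denominator 3 times the quotient is (128*e^(4*s) + 192/(2*s + 1)^4)/(-12); at s = 0 this is -80/3.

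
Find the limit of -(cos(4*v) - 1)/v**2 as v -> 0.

Direct substitution gives 0/0.
Apply L'Hôpital: lim (-4*sin(4*v))/(-2*v), still 0/0.
After 2 applications of L'Hôpital's rule the quotient is (-16*cos(4*v))/(-2); substituting v = 0 gives 8.

8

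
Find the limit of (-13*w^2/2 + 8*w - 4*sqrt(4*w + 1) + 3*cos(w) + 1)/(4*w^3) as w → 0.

-4

Substitution gives 0/0; apply L'Hôpital's rule 3 times.
After differentiating numerator and denominator 3 times the quotient is (3*sin(w) - 96/(4*w + 1)^(5/2))/(24); at w = 0 this is -4.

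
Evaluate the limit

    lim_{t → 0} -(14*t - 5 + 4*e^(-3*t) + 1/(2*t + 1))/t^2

-22

Substitution gives 0/0; apply L'Hôpital's rule 2 times.
After differentiating numerator and denominator 2 times the quotient is (36*e^(-3*t) + 8/(2*t + 1)^3)/(-2); at t = 0 this is -22.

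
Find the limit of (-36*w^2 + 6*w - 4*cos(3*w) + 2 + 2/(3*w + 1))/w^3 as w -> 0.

-54

Substitution gives 0/0; apply L'Hôpital's rule 3 times.
After differentiating numerator and denominator 3 times the quotient is (-108*sin(3*w) - 324/(3*w + 1)^4)/(6); at w = 0 this is -54.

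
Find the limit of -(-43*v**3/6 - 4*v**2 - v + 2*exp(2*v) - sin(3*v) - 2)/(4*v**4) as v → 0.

Substitution gives 0/0 (the numerator vanishes to order 4).
Expand each term to order v^4: the coefficient of v^4 in −sin(3v) is 0 and in 2·e^(2v) is 4/3.
Lower-order terms cancel with the polynomial part, so the numerator is (4/3)·v^4 + o(v^4), and the limit is (4/3)/(-4) = -1/3.

-1/3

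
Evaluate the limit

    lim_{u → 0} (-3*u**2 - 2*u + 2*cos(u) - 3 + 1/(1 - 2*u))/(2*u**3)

Substitution gives 0/0; apply L'Hôpital's rule 3 times.
After differentiating numerator and denominator 3 times the quotient is (2*sin(u) + 48/(2*u - 1)^4)/(12); at u = 0 this is 4.

4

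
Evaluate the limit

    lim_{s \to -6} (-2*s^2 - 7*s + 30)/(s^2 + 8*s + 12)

Direct substitution gives 0/0, so factor. Both numerator and denominator have (s + 6) as a factor.
After cancelling, the expression reduces to (5 - 2*s)/(s + 2).
Substituting s = -6 gives -17/4.

-17/4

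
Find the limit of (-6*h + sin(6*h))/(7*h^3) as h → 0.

-36/7

Direct substitution gives 0/0.
Apply L'Hôpital: lim (6*cos(6*h) - 6)/(21*h^2), still 0/0.
Apply L'Hôpital: lim (-36*sin(6*h))/(42*h), still 0/0.
After 3 applications of L'Hôpital's rule the quotient is (-216*cos(6*h))/(42); substituting h = 0 gives -36/7.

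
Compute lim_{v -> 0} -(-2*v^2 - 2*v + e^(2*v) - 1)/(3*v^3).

-4/9

Direct substitution gives 0/0.
Apply L'Hôpital: lim (-4*v + 2*e^(2*v) - 2)/(-9*v^2), still 0/0.
Apply L'Hôpital: lim (4*e^(2*v) - 4)/(-18*v), still 0/0.
After 3 applications of L'Hôpital's rule the quotient is (8*e^(2*v))/(-18); substituting v = 0 gives -4/9.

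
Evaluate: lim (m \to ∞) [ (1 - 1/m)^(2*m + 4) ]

e^(-2)

Let L be the limit and take ln: ln L = lim (2m + 4)·ln(1 - 1/m) = lim (2m + 4)·(-1/m + O(1/m²)) = -2.
Hence L = e^(-2).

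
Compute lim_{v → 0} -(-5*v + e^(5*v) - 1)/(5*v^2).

-5/2

Direct substitution gives 0/0.
Apply L'Hôpital: lim (5*e^(5*v) - 5)/(-10*v), still 0/0.
After 2 applications of L'Hôpital's rule the quotient is (25*e^(5*v))/(-10); substituting v = 0 gives -5/2.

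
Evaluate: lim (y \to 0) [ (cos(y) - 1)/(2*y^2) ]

-1/4

Direct substitution gives 0/0.
Apply L'Hôpital: lim (-sin(y))/(4*y), still 0/0.
After 2 applications of L'Hôpital's rule the quotient is (-cos(y))/(4); substituting y = 0 gives -1/4.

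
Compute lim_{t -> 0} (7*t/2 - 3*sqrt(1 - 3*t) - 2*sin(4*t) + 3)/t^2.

Substitution gives 0/0; apply L'Hôpital's rule 2 times.
After differentiating numerator and denominator 2 times the quotient is (32*sin(4*t) + 27/(4*(1 - 3*t)^(3/2)))/(2); at t = 0 this is 27/8.

27/8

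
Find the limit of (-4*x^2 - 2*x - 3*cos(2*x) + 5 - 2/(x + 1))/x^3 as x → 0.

Substitution gives 0/0 (the numerator vanishes to order 3).
Expand each term to order x^3: the coefficient of x^3 in -2·1/(1 + x) is 2 and in -3·cos(2x) is 0.
Lower-order terms cancel with the polynomial part, so the numerator is (2)·x^3 + o(x^3), and the limit is (2)/(1) = 2.

2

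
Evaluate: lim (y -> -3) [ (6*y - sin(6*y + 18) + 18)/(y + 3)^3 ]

Direct substitution gives 0/0.
Apply L'Hôpital: lim (6 - 6*cos(6*y + 18))/(3*(y + 3)^2), still 0/0.
Apply L'Hôpital: lim (36*sin(6*y + 18))/(6*y + 18), still 0/0.
After 3 applications of L'Hôpital's rule the quotient is (216*cos(6*y + 18))/(6); substituting y = -3 gives 36.

36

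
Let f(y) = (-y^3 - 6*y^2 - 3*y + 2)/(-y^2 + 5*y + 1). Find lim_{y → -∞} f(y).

-∞

The numerator has higher degree (3 > 2); the quotient behaves like (-1/(-1))·y^1 for large |y|.
As y → −∞ this diverges to -∞.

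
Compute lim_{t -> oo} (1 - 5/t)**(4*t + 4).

Write it as [(1 - 5/t)^t]^(4) · (1 - 5/t)^(4). The bracketed term tends to e^(-5) and the second factor to 1, so the limit is e^(-20).

e^(-20)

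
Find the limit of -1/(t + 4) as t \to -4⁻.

As t → -4⁻, (t + 4) → 0⁻, so (t + 4)^1 → 0⁻ and -1/(t + 4)^1 → ∞.

∞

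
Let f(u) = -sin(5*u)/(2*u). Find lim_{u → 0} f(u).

-5/2

Substitution gives 0/0.
Write it as (5/(-2))·sin(5u)/(5u); since sin(θ)/θ → 1, the limit is -5/2.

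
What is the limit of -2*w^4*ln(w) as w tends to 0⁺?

0

This is a 0·(−∞) form. Rewrite as -2·ln(w) / w^(−4) and apply L'Hôpital:
the derivative quotient is -2·(1/w) / (−4·w^(−5)) = (2/4)·w^4 → 0.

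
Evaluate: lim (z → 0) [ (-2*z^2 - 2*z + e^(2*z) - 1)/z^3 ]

4/3

Direct substitution gives 0/0.
Apply L'Hôpital: lim (-4*z + 2*e^(2*z) - 2)/(3*z^2), still 0/0.
Apply L'Hôpital: lim (4*e^(2*z) - 4)/(6*z), still 0/0.
After 3 applications of L'Hôpital's rule the quotient is (8*e^(2*z))/(6); substituting z = 0 gives 4/3.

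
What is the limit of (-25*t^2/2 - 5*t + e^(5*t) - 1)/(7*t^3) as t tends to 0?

Direct substitution gives 0/0.
Apply L'Hôpital: lim (-25*t + 5*e^(5*t) - 5)/(21*t^2), still 0/0.
Apply L'Hôpital: lim (25*e^(5*t) - 25)/(42*t), still 0/0.
After 3 applications of L'Hôpital's rule the quotient is (125*e^(5*t))/(42); substituting t = 0 gives 125/42.

125/42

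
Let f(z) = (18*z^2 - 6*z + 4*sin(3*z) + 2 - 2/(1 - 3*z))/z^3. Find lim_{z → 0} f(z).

Substitution gives 0/0 (the numerator vanishes to order 3).
Expand each term to order z^3: the coefficient of z^3 in -2·1/(1 - 3z) is -54 and in 4·sin(3z) is -18.
Lower-order terms cancel with the polynomial part, so the numerator is (-72)·z^3 + o(z^3), and the limit is (-72)/(1) = -72.

-72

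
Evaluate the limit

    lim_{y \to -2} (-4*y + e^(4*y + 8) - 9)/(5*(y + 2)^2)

8/5

Direct substitution gives 0/0.
Apply L'Hôpital: lim (4*e^(4*y + 8) - 4)/(10*y + 20), still 0/0.
After 2 applications of L'Hôpital's rule the quotient is (16*e^(4*y + 8))/(10); substituting y = -2 gives 8/5.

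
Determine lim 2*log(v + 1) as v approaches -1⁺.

-∞

As v → -1⁺, v + 1 → 0⁺ and ln(v + 1) → −∞.
Multiplying by 2 gives -∞.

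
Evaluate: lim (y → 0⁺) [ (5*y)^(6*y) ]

Base → 0⁺ and exponent → 0⁺: a 0^0 form.
Take logs: 6y·ln(5y). This is 0·(−∞); rewriting as ln(5y)/(1/(6y)) and applying L'Hôpital gives 0.
Hence the limit is e^0 = 1.

1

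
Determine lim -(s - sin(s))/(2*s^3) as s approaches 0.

Direct substitution gives 0/0.
Apply L'Hôpital: lim (1 - cos(s))/(-6*s^2), still 0/0.
Apply L'Hôpital: lim (sin(s))/(-12*s), still 0/0.
After 3 applications of L'Hôpital's rule the quotient is (cos(s))/(-12); substituting s = 0 gives -1/12.

-1/12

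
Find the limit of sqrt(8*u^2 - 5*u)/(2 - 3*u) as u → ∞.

-2*√(2)/3

For large |u|, √(8*u^2 - 5*u) ≈ √8·|u| and the denominator ≈ -3u.
Since u → +∞, |u| = u, giving √8/(-3) = -2*√(2)/3.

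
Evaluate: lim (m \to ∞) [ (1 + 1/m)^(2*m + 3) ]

e^(2)

Write it as [(1 + 1/m)^m]^(2) · (1 + 1/m)^(3). The bracketed term tends to e^(1) and the second factor to 1, so the limit is e^(2).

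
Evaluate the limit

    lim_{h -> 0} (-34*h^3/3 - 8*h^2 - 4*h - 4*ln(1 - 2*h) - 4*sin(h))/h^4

Substitution gives 0/0 (the numerator vanishes to order 4).
Expand each term to order h^4: the coefficient of h^4 in -4·sin(h) is 0 and in -4·ln(1 - 2h) is 16.
Lower-order terms cancel with the polynomial part, so the numerator is (16)·h^4 + o(h^4), and the limit is (16)/(1) = 16.

16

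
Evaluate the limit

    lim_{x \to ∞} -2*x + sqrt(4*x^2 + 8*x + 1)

An ∞ − ∞ form. Rationalising with the conjugate, the difference becomes (8x + 1) / (√(4*x^2 + 8*x + 1) + 2x).
For large x the denominator behaves like 2·2x, so the quotient tends to 8/4 = 2.

2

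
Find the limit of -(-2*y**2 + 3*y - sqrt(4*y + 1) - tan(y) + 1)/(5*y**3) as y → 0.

13/15

Substitution gives 0/0; apply L'Hôpital's rule 3 times.
After differentiating numerator and denominator 3 times the quotient is (4/cos(y)^2 - 6/cos(y)^4 - 24/(4*y + 1)^(5/2))/(-30); at y = 0 this is 13/15.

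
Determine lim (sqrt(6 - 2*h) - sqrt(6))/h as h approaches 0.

-√(6)/6

A 0/0 form; rationalise with √(6 - 2h) + √6. This collapses the numerator to -2h, leaving -2/(√(6 - 2h) + √6) → -2/(2√6) = -√(6)/6.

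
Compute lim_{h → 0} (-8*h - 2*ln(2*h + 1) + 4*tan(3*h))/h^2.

4

Substitution gives 0/0 (the numerator vanishes to order 2).
Expand each term to order h^2: the coefficient of h^2 in 4·tan(3h) is 0 and in -2·ln(1 + 2h) is 4.
Lower-order terms cancel with the polynomial part, so the numerator is (4)·h^2 + o(h^2), and the limit is (4)/(1) = 4.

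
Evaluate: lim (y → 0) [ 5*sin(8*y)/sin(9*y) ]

Substitution gives 0/0.
Divide numerator and denominator by y: sin(8y)/y → 8 and sin(9y)/y → 9, so the limit is 5·8/9 = 40/9.

40/9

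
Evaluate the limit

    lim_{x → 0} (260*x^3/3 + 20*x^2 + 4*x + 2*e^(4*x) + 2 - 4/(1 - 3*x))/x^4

Substitution gives 0/0 (the numerator vanishes to order 4).
Expand each term to order x^4: the coefficient of x^4 in 2·e^(4x) is 64/3 and in -4·1/(1 - 3x) is -324.
Lower-order terms cancel with the polynomial part, so the numerator is (-908/3)·x^4 + o(x^4), and the limit is (-908/3)/(1) = -908/3.

-908/3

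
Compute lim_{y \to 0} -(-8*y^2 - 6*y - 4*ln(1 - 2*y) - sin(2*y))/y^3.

Substitution gives 0/0 (the numerator vanishes to order 3).
Expand each term to order y^3: the coefficient of y^3 in -4·ln(1 - 2y) is 32/3 and in −sin(2y) is 4/3.
Lower-order terms cancel with the polynomial part, so the numerator is (12)·y^3 + o(y^3), and the limit is (12)/(-1) = -12.

-12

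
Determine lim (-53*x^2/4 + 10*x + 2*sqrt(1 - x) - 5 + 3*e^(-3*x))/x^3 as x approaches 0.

Substitution gives 0/0 (the numerator vanishes to order 3).
Expand each term to order x^3: the coefficient of x^3 in 3·e^(-3x) is -27/2 and in 2·√(1 - x) is -1/8.
Lower-order terms cancel with the polynomial part, so the numerator is (-109/8)·x^3 + o(x^3), and the limit is (-109/8)/(1) = -109/8.

-109/8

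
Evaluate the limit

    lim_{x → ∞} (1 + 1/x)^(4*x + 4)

Write it as [(1 + 1/x)^x]^(4) · (1 + 1/x)^(4). The bracketed term tends to e^(1) and the second factor to 1, so the limit is e^(4).

e^(4)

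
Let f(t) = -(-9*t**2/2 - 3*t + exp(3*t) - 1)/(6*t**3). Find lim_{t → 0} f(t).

Direct substitution gives 0/0.
Apply L'Hôpital: lim (-9*t + 3*e^(3*t) - 3)/(-18*t^2), still 0/0.
Apply L'Hôpital: lim (9*e^(3*t) - 9)/(-36*t), still 0/0.
After 3 applications of L'Hôpital's rule the quotient is (27*e^(3*t))/(-36); substituting t = 0 gives -3/4.

-3/4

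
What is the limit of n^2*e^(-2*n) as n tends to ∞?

0

Write as n^2/e^{2n}, an ∞/∞ form.
Exponential growth dominates any polynomial, so repeated L'Hôpital (or the standard result) gives 0.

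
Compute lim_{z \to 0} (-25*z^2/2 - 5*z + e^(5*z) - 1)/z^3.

Direct substitution gives 0/0.
Apply L'Hôpital: lim (-25*z + 5*e^(5*z) - 5)/(3*z^2), still 0/0.
Apply L'Hôpital: lim (25*e^(5*z) - 25)/(6*z), still 0/0.
After 3 applications of L'Hôpital's rule the quotient is (125*e^(5*z))/(6); substituting z = 0 gives 125/6.

125/6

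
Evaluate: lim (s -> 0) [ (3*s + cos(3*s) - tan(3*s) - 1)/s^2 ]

-9/2

Substitution gives 0/0; apply L'Hôpital's rule 2 times.
After differentiating numerator and denominator 2 times the quotient is (-9*cos(3*s) - 18*tan(3*s)/cos(3*s)^2)/(2); at s = 0 this is -9/2.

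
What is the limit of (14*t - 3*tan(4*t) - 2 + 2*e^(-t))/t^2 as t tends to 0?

Substitution gives 0/0 (the numerator vanishes to order 2).
Expand each term to order t^2: the coefficient of t^2 in -3·tan(4t) is 0 and in 2·e^(-t) is 1.
Lower-order terms cancel with the polynomial part, so the numerator is (1)·t^2 + o(t^2), and the limit is (1)/(1) = 1.

1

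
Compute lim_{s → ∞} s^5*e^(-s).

0

Write as s^5/e^{1s}, an ∞/∞ form.
Exponential growth dominates any polynomial, so repeated L'Hôpital (or the standard result) gives 0.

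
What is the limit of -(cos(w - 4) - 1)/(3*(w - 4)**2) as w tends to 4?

Direct substitution gives 0/0.
Apply L'Hôpital: lim (-sin(w - 4))/(24 - 6*w), still 0/0.
After 2 applications of L'Hôpital's rule the quotient is (-cos(w - 4))/(-6); substituting w = 4 gives 1/6.

1/6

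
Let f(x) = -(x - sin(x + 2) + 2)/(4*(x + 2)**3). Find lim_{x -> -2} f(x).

-1/24

Direct substitution gives 0/0.
Apply L'Hôpital: lim (1 - cos(x + 2))/(-12*(x + 2)^2), still 0/0.
Apply L'Hôpital: lim (sin(x + 2))/(-24*x - 48), still 0/0.
After 3 applications of L'Hôpital's rule the quotient is (cos(x + 2))/(-24); substituting x = -2 gives -1/24.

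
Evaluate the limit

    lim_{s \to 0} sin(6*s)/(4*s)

Substitution gives 0/0.
Write it as (6/4)·sin(6s)/(6s); since sin(u)/u → 1, the limit is 3/2.

3/2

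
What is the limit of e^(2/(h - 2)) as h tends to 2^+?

As h → 2⁺, 2/(h - 2) → +∞, so e^(2/(h - 2)) → ∞.

∞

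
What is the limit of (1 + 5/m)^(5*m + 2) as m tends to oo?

e^(25)

Let L be the limit and take ln: ln L = lim (5m + 2)·ln(1 + 5/m) = lim (5m + 2)·(5/m + O(1/m²)) = 25.
Hence L = e^(25).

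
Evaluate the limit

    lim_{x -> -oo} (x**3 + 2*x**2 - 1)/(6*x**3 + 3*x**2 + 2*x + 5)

Numerator and denominator both have degree 3.
Dividing every term by x^3, all lower-order terms vanish and the limit is the ratio of leading coefficients, 1/(6) = 1/6.

1/6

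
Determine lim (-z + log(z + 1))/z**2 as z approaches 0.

-1/2

Direct substitution gives 0/0.
Apply L'Hôpital: lim (-1 + 1/(z + 1))/(2*z), still 0/0.
After 2 applications of L'Hôpital's rule the quotient is (-1/(z + 1)^2)/(2); substituting z = 0 gives -1/2.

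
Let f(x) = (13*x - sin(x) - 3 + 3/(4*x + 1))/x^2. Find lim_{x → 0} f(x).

48

Substitution gives 0/0; apply L'Hôpital's rule 2 times.
After differentiating numerator and denominator 2 times the quotient is (sin(x) + 96/(4*x + 1)^3)/(2); at x = 0 this is 48.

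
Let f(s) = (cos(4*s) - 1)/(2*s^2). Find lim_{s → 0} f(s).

-4

Direct substitution gives 0/0.
Apply L'Hôpital: lim (-4*sin(4*s))/(4*s), still 0/0.
After 2 applications of L'Hôpital's rule the quotient is (-16*cos(4*s))/(4); substituting s = 0 gives -4.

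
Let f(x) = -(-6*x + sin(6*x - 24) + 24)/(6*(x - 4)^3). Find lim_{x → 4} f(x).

Direct substitution gives 0/0.
Apply L'Hôpital: lim (6*cos(6*x - 24) - 6)/(-18*(x - 4)^2), still 0/0.
Apply L'Hôpital: lim (-36*sin(6*x - 24))/(144 - 36*x), still 0/0.
After 3 applications of L'Hôpital's rule the quotient is (-216*cos(6*x - 24))/(-36); substituting x = 4 gives 6.

6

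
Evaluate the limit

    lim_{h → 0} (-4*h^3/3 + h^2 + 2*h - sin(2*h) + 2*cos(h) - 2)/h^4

1/12

Substitution gives 0/0 (the numerator vanishes to order 4).
Expand each term to order h^4: the coefficient of h^4 in −sin(2h) is 0 and in 2·cos(h) is 1/12.
Lower-order terms cancel with the polynomial part, so the numerator is (1/12)·h^4 + o(h^4), and the limit is (1/12)/(1) = 1/12.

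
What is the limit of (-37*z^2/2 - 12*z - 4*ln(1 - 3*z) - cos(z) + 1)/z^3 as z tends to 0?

36

Substitution gives 0/0; apply L'Hôpital's rule 3 times.
After differentiating numerator and denominator 3 times the quotient is (-sin(z) - 216/(3*z - 1)^3)/(6); at z = 0 this is 36.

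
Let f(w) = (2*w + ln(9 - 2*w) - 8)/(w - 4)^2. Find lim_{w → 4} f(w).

Direct substitution gives 0/0.
Apply L'Hôpital: lim (2 - 2/(9 - 2*w))/(2*w - 8), still 0/0.
After 2 applications of L'Hôpital's rule the quotient is (-4/(9 - 2*w)^2)/(2); substituting w = 4 gives -2.

-2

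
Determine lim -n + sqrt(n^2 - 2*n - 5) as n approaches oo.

-1

This has the form ∞ − ∞. Multiply and divide by the conjugate √(n^2 - 2*n - 5) + n.
That gives (-2n - 5) / (√(n^2 - 2*n - 5) + n).
Divide numerator and denominator by n: the limit is -2/(2·1) = -1.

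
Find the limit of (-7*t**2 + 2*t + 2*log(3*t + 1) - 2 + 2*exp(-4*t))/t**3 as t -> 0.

-10/3

Substitution gives 0/0; apply L'Hôpital's rule 3 times.
After differentiating numerator and denominator 3 times the quotient is (-128*e^(-4*t) + 108/(3*t + 1)^3)/(6); at t = 0 this is -10/3.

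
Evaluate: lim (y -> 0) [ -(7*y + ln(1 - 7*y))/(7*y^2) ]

7/2

Direct substitution gives 0/0.
Apply L'Hôpital: lim (7 - 7/(1 - 7*y))/(-14*y), still 0/0.
After 2 applications of L'Hôpital's rule the quotient is (-49/(1 - 7*y)^2)/(-14); substituting y = 0 gives 7/2.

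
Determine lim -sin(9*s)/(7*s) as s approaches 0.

Substitution gives 0/0.
Write it as (9/(-7))·sin(9s)/(9s); since sin(u)/u → 1, the limit is -9/7.

-9/7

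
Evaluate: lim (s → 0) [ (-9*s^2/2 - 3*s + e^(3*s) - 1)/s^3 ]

9/2

Direct substitution gives 0/0.
Apply L'Hôpital: lim (-9*s + 3*e^(3*s) - 3)/(3*s^2), still 0/0.
Apply L'Hôpital: lim (9*e^(3*s) - 9)/(6*s), still 0/0.
After 3 applications of L'Hôpital's rule the quotient is (27*e^(3*s))/(6); substituting s = 0 gives 9/2.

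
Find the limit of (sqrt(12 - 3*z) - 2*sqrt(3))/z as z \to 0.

A 0/0 form; rationalise with √(12 - 3z) + √12. This collapses the numerator to -3z, leaving -3/(√(12 - 3z) + √12) → -3/(2√12) = -√(3)/4.

-√(3)/4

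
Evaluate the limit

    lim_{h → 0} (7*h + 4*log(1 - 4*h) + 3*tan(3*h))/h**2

Substitution gives 0/0; apply L'Hôpital's rule 2 times.
After differentiating numerator and denominator 2 times the quotient is (54*tan(3*h)/cos(3*h)^2 - 64/(4*h - 1)^2)/(2); at h = 0 this is -32.

-32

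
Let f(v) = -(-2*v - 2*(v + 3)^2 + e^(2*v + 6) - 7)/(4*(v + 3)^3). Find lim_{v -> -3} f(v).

Direct substitution gives 0/0.
Apply L'Hôpital: lim (-4*v + 2*e^(2*v + 6) - 14)/(-12*(v + 3)^2), still 0/0.
Apply L'Hôpital: lim (4*e^(2*v + 6) - 4)/(-24*v - 72), still 0/0.
After 3 applications of L'Hôpital's rule the quotient is (8*e^(2*v + 6))/(-24); substituting v = -3 gives -1/3.

-1/3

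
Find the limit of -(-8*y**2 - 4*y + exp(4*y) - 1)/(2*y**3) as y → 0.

Direct substitution gives 0/0.
Apply L'Hôpital: lim (-16*y + 4*e^(4*y) - 4)/(-6*y^2), still 0/0.
Apply L'Hôpital: lim (16*e^(4*y) - 16)/(-12*y), still 0/0.
After 3 applications of L'Hôpital's rule the quotient is (64*e^(4*y))/(-12); substituting y = 0 gives -16/3.

-16/3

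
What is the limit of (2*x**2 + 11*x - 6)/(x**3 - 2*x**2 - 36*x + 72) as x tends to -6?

-13/96

At x = -6 both the top and bottom vanish — a removable singularity. Factoring out (x + 6) from each leaves (2*x - 1)/(x^2 - 8*x + 12), which at x = -6 equals -13/96.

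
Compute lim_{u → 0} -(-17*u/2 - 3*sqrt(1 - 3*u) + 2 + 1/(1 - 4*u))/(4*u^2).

-155/32

Substitution gives 0/0 (the numerator vanishes to order 2).
Expand each term to order u^2: the coefficient of u^2 in -3·√(1 - 3u) is 27/8 and in 1/(1 - 4u) is 16.
Lower-order terms cancel with the polynomial part, so the numerator is (155/8)·u^2 + o(u^2), and the limit is (155/8)/(-4) = -155/32.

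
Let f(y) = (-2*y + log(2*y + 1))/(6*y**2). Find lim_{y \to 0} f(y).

-1/3

Direct substitution gives 0/0.
Apply L'Hôpital: lim (-2 + 2/(2*y + 1))/(12*y), still 0/0.
After 2 applications of L'Hôpital's rule the quotient is (-4/(2*y + 1)^2)/(12); substituting y = 0 gives -1/3.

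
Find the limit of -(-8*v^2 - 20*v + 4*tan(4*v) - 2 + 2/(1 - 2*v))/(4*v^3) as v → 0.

-76/3

Substitution gives 0/0; apply L'Hôpital's rule 3 times.
After differentiating numerator and denominator 3 times the quotient is (1536*tan(4*v)^2/cos(4*v)^2 + 512/cos(4*v)^2 + 96/(2*v - 1)^4)/(-24); at v = 0 this is -76/3.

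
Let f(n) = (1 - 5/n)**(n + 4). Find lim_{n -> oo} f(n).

Write it as [(1 - 5/n)^n]^(1) · (1 - 5/n)^(4). The bracketed term tends to e^(-5) and the second factor to 1, so the limit is e^(-5).

e^(-5)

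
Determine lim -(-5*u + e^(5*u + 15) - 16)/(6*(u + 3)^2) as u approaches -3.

Direct substitution gives 0/0.
Apply L'Hôpital: lim (5*e^(5*u + 15) - 5)/(-12*u - 36), still 0/0.
After 2 applications of L'Hôpital's rule the quotient is (25*e^(5*u + 15))/(-12); substituting u = -3 gives -25/12.

-25/12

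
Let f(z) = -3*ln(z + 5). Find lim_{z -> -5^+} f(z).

∞

As z → -5⁺, z + 5 → 0⁺ and ln(z + 5) → −∞.
Multiplying by -3 gives ∞.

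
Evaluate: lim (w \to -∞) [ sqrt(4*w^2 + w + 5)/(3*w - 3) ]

For large |w|, √(4*w^2 + w + 5) ≈ √4·|w| and the denominator ≈ 3w.
Since w → −∞, |w| = −w, giving −√4/(3) = -2/3.

-2/3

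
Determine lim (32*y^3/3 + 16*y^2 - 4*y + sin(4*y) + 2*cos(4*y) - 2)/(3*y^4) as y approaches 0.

64/9

Substitution gives 0/0; apply L'Hôpital's rule 4 times.
After differentiating numerator and denominator 4 times the quotient is (256*sin(4*y) + 512*cos(4*y))/(72); at y = 0 this is 64/9.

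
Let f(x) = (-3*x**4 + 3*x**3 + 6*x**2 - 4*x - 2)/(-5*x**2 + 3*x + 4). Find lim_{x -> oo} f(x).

∞

The numerator has higher degree (4 > 2); the quotient behaves like (-3/(-5))·x^2 for large |x|.
As x → +∞ this diverges to ∞.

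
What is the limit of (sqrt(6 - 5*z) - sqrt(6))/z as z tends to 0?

-5*√(6)/12

Substitution gives 0/0. Multiply numerator and denominator by the conjugate √(6 - 5z) + √6.
The numerator becomes (6 - 5z) − 6 = -5z, so the expression simplifies to -5/(√(6 - 5z) + √6).
Letting z → 0 gives -5/(2√6) = -5*√(6)/12.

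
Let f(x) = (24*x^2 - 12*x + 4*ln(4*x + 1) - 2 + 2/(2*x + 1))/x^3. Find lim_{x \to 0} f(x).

208/3

Substitution gives 0/0; apply L'Hôpital's rule 3 times.
After differentiating numerator and denominator 3 times the quotient is (512/(4*x + 1)^3 - 96/(2*x + 1)^4)/(6); at x = 0 this is 208/3.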